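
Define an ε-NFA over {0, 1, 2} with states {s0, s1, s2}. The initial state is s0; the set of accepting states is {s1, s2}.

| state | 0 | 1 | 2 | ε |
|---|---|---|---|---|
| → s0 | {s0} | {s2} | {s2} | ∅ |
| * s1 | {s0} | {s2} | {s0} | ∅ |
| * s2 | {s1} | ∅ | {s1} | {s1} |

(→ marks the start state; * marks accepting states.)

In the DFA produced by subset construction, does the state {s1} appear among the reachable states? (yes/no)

no

Start state of the DFA: {s0} (ε-closure of the NFA start).
{s0} --0--> {s0}  [seen]
{s0} --1--> {s1, s2}  [new]
{s0} --2--> {s1, s2}  [seen]
{s1, s2} --0--> {s0, s1}  [new]
{s1, s2} --1--> {s1, s2}  [seen]
{s1, s2} --2--> {s0, s1}  [seen]
{s0, s1} --0--> {s0}  [seen]
{s0, s1} --1--> {s1, s2}  [seen]
{s0, s1} --2--> {s0, s1, s2}  [new]
{s0, s1, s2} --0--> {s0, s1}  [seen]
{s0, s1, s2} --1--> {s1, s2}  [seen]
{s0, s1, s2} --2--> {s0, s1, s2}  [seen]
Reachable DFA states: {s0}, {s1, s2}, {s0, s1}, {s0, s1, s2}.
{s1} is not among them.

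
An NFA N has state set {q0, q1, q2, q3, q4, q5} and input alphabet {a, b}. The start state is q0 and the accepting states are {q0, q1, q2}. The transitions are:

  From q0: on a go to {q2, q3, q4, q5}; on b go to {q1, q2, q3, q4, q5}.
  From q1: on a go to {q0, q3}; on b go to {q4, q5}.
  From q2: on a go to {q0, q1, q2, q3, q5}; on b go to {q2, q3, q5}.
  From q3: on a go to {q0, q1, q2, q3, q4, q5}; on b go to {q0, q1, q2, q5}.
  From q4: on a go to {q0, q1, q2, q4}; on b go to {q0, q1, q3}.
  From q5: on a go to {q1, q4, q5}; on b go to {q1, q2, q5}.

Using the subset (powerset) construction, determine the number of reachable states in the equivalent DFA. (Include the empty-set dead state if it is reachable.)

Start state of the DFA: {q0}.
{q0} --a--> {q2, q3, q4, q5}  [new]
{q0} --b--> {q1, q2, q3, q4, q5}  [new]
{q2, q3, q4, q5} --a--> {q0, q1, q2, q3, q4, q5}  [new]
{q2, q3, q4, q5} --b--> {q0, q1, q2, q3, q5}  [new]
{q1, q2, q3, q4, q5} --a--> {q0, q1, q2, q3, q4, q5}  [seen]
{q1, q2, q3, q4, q5} --b--> {q0, q1, q2, q3, q4, q5}  [seen]
{q0, q1, q2, q3, q4, q5} --a--> {q0, q1, q2, q3, q4, q5}  [seen]
{q0, q1, q2, q3, q4, q5} --b--> {q0, q1, q2, q3, q4, q5}  [seen]
{q0, q1, q2, q3, q5} --a--> {q0, q1, q2, q3, q4, q5}  [seen]
{q0, q1, q2, q3, q5} --b--> {q0, q1, q2, q3, q4, q5}  [seen]
Reachable DFA states: {q0}, {q2, q3, q4, q5}, {q1, q2, q3, q4, q5}, {q0, q1, q2, q3, q4, q5}, {q0, q1, q2, q3, q5}.

5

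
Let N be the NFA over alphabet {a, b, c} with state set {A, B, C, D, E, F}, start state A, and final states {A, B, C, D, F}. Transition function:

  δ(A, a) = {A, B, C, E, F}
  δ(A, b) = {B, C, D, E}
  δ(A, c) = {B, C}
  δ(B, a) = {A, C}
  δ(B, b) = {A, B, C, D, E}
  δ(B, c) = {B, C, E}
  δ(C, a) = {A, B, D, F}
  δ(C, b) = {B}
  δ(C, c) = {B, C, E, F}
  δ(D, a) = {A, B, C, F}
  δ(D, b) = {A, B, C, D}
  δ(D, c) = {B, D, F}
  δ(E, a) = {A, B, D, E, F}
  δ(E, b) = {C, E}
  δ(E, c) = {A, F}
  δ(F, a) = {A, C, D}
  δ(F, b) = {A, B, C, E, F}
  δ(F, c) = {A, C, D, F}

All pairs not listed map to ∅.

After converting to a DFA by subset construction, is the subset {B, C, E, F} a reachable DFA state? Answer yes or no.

Start state of the DFA: {A}.
{A} --a--> {A, B, C, E, F}  [new]
{A} --b--> {B, C, D, E}  [new]
{A} --c--> {B, C}  [new]
{A, B, C, E, F} --a--> {A, B, C, D, E, F}  [new]
{A, B, C, E, F} --b--> {A, B, C, D, E, F}  [seen]
{A, B, C, E, F} --c--> {A, B, C, D, E, F}  [seen]
{B, C, D, E} --a--> {A, B, C, D, E, F}  [seen]
{B, C, D, E} --b--> {A, B, C, D, E}  [new]
{B, C, D, E} --c--> {A, B, C, D, E, F}  [seen]
{B, C} --a--> {A, B, C, D, F}  [new]
{B, C} --b--> {A, B, C, D, E}  [seen]
{B, C} --c--> {B, C, E, F}  [new]
{A, B, C, D, E, F} --a--> {A, B, C, D, E, F}  [seen]
{A, B, C, D, E, F} --b--> {A, B, C, D, E, F}  [seen]
{A, B, C, D, E, F} --c--> {A, B, C, D, E, F}  [seen]
{A, B, C, D, E} --a--> {A, B, C, D, E, F}  [seen]
{A, B, C, D, E} --b--> {A, B, C, D, E}  [seen]
{A, B, C, D, E} --c--> {A, B, C, D, E, F}  [seen]
{A, B, C, D, F} --a--> {A, B, C, D, E, F}  [seen]
{A, B, C, D, F} --b--> {A, B, C, D, E, F}  [seen]
{A, B, C, D, F} --c--> {A, B, C, D, E, F}  [seen]
{B, C, E, F} --a--> {A, B, C, D, E, F}  [seen]
{B, C, E, F} --b--> {A, B, C, D, E, F}  [seen]
{B, C, E, F} --c--> {A, B, C, D, E, F}  [seen]
Reachable DFA states: {A}, {A, B, C, E, F}, {B, C, D, E}, {B, C}, {A, B, C, D, E, F}, {A, B, C, D, E}, {A, B, C, D, F}, {B, C, E, F}.
{B, C, E, F} is among them.

yes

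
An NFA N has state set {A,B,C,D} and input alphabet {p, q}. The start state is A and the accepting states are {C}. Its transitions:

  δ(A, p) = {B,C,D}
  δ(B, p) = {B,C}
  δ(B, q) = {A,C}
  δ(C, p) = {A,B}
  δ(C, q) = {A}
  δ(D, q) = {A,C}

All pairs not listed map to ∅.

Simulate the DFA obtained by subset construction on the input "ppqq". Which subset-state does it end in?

Start: {A}.
δ(A,p) = {B,C,D}.
Union: {B,C,D}.
After p: {B,C,D}.
δ(B,p) = {B,C}; δ(C,p) = {A,B}; δ(D,p) = ∅.
Union: {A,B,C}.
After p: {A,B,C}.
δ(A,q) = ∅; δ(B,q) = {A,C}; δ(C,q) = {A}.
Union: {A,C}.
After q: {A,C}.
δ(A,q) = ∅; δ(C,q) = {A}.
Union: {A}.
After q: {A}.

{A}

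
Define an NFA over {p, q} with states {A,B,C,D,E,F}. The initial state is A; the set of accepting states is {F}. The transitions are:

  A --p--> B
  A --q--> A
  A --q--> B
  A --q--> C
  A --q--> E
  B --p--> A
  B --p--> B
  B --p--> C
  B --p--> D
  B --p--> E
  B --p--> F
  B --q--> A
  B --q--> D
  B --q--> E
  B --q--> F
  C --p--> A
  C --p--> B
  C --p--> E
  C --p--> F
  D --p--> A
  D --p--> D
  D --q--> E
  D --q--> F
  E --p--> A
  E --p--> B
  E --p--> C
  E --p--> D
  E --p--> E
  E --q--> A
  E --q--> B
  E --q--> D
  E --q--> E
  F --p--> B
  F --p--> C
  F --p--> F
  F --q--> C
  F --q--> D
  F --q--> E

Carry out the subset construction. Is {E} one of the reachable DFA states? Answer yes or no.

no

Start state of the DFA: {A}.
{A} --p--> {B}  [new]
{A} --q--> {A,B,C,E}  [new]
{B} --p--> {A,B,C,D,E,F}  [new]
{B} --q--> {A,D,E,F}  [new]
{A,B,C,E} --p--> {A,B,C,D,E,F}  [seen]
{A,B,C,E} --q--> {A,B,C,D,E,F}  [seen]
{A,B,C,D,E,F} --p--> {A,B,C,D,E,F}  [seen]
{A,B,C,D,E,F} --q--> {A,B,C,D,E,F}  [seen]
{A,D,E,F} --p--> {A,B,C,D,E,F}  [seen]
{A,D,E,F} --q--> {A,B,C,D,E,F}  [seen]
Reachable DFA states: {A}, {B}, {A,B,C,E}, {A,B,C,D,E,F}, {A,D,E,F}.
{E} is not among them.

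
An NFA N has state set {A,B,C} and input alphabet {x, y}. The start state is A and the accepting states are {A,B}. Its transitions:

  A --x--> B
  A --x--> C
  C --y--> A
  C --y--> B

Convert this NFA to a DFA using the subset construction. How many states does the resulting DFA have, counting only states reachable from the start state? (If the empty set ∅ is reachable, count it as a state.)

4

Start state of the DFA: {A}.
{A} --x--> {B,C}  [new]
{A} --y--> ∅  [new]
{B,C} --x--> ∅  [seen]
{B,C} --y--> {A,B}  [new]
∅ --x--> ∅  [seen]
∅ --y--> ∅  [seen]
{A,B} --x--> {B,C}  [seen]
{A,B} --y--> ∅  [seen]
Reachable DFA states: {A}, {B,C}, ∅, {A,B}.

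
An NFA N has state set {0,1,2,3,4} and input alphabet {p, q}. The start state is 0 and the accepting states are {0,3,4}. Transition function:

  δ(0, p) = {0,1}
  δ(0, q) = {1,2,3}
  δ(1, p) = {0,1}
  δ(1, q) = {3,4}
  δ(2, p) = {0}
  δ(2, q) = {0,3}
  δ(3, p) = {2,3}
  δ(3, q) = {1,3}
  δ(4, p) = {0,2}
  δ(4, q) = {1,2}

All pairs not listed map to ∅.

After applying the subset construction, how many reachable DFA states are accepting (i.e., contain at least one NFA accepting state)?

7

Start state of the DFA: {0}.
{0} --p--> {0,1}  [new]
{0} --q--> {1,2,3}  [new]
{0,1} --p--> {0,1}  [seen]
{0,1} --q--> {1,2,3,4}  [new]
{1,2,3} --p--> {0,1,2,3}  [new]
{1,2,3} --q--> {0,1,3,4}  [new]
{1,2,3,4} --p--> {0,1,2,3}  [seen]
{1,2,3,4} --q--> {0,1,2,3,4}  [new]
{0,1,2,3} --p--> {0,1,2,3}  [seen]
{0,1,2,3} --q--> {0,1,2,3,4}  [seen]
{0,1,3,4} --p--> {0,1,2,3}  [seen]
{0,1,3,4} --q--> {1,2,3,4}  [seen]
{0,1,2,3,4} --p--> {0,1,2,3}  [seen]
{0,1,2,3,4} --q--> {0,1,2,3,4}  [seen]
Reachable DFA states: {0}, {0,1}, {1,2,3}, {1,2,3,4}, {0,1,2,3}, {0,1,3,4}, {0,1,2,3,4}.
Accepting DFA states (contain an NFA accepting state): {0}, {0,1}, {1,2,3}, {1,2,3,4}, {0,1,2,3}, {0,1,3,4}, {0,1,2,3,4}.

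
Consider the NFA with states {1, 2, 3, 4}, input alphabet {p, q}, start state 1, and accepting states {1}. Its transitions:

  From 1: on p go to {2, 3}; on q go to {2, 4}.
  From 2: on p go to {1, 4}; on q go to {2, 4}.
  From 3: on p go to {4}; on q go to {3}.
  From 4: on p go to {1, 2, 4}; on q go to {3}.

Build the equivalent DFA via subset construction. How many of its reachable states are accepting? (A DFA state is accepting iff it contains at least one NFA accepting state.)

4

Start state of the DFA: {1}.
{1} --p--> {2, 3}  [new]
{1} --q--> {2, 4}  [new]
{2, 3} --p--> {1, 4}  [new]
{2, 3} --q--> {2, 3, 4}  [new]
{2, 4} --p--> {1, 2, 4}  [new]
{2, 4} --q--> {2, 3, 4}  [seen]
{1, 4} --p--> {1, 2, 3, 4}  [new]
{1, 4} --q--> {2, 3, 4}  [seen]
{2, 3, 4} --p--> {1, 2, 4}  [seen]
{2, 3, 4} --q--> {2, 3, 4}  [seen]
{1, 2, 4} --p--> {1, 2, 3, 4}  [seen]
{1, 2, 4} --q--> {2, 3, 4}  [seen]
{1, 2, 3, 4} --p--> {1, 2, 3, 4}  [seen]
{1, 2, 3, 4} --q--> {2, 3, 4}  [seen]
Reachable DFA states: {1}, {2, 3}, {2, 4}, {1, 4}, {2, 3, 4}, {1, 2, 4}, {1, 2, 3, 4}.
Accepting DFA states (contain an NFA accepting state): {1}, {1, 4}, {1, 2, 4}, {1, 2, 3, 4}.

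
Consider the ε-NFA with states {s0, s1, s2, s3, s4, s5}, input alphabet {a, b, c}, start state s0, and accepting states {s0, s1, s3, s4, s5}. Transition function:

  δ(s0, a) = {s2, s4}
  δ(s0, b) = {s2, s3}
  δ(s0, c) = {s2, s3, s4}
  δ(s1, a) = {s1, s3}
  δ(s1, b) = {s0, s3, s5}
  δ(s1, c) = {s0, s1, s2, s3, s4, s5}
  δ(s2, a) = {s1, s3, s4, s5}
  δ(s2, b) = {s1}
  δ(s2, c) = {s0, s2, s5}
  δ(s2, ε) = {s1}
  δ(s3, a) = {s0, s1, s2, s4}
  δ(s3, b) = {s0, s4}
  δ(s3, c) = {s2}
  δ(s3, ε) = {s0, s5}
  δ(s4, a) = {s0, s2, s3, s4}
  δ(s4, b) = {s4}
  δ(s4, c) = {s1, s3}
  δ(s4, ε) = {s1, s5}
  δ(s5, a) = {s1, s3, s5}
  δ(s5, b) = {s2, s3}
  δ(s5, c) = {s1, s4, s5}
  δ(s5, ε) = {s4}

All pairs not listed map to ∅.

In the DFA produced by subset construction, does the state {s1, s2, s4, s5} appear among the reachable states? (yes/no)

Start state of the DFA: {s0} (ε-closure of the NFA start).
{s0} --a--> {s1, s2, s4, s5}  [new]
{s0} --b--> {s0, s1, s2, s3, s4, s5}  [new]
{s0} --c--> {s0, s1, s2, s3, s4, s5}  [seen]
{s1, s2, s4, s5} --a--> {s0, s1, s2, s3, s4, s5}  [seen]
{s1, s2, s4, s5} --b--> {s0, s1, s2, s3, s4, s5}  [seen]
{s1, s2, s4, s5} --c--> {s0, s1, s2, s3, s4, s5}  [seen]
{s0, s1, s2, s3, s4, s5} --a--> {s0, s1, s2, s3, s4, s5}  [seen]
{s0, s1, s2, s3, s4, s5} --b--> {s0, s1, s2, s3, s4, s5}  [seen]
{s0, s1, s2, s3, s4, s5} --c--> {s0, s1, s2, s3, s4, s5}  [seen]
Reachable DFA states: {s0}, {s1, s2, s4, s5}, {s0, s1, s2, s3, s4, s5}.
{s1, s2, s4, s5} is among them.

yes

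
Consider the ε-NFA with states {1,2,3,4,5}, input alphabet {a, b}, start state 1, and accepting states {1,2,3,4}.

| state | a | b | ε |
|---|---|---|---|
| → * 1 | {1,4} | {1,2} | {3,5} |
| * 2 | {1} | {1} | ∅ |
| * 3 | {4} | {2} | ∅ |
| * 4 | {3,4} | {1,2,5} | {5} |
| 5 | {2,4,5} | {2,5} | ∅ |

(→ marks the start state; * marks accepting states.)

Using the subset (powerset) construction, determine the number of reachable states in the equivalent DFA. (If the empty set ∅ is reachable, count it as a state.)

Start state of the DFA: {1,3,5} (ε-closure of the NFA start).
{1,3,5} --a--> {1,2,3,4,5}  [new]
{1,3,5} --b--> {1,2,3,5}  [new]
{1,2,3,4,5} --a--> {1,2,3,4,5}  [seen]
{1,2,3,4,5} --b--> {1,2,3,5}  [seen]
{1,2,3,5} --a--> {1,2,3,4,5}  [seen]
{1,2,3,5} --b--> {1,2,3,5}  [seen]
Reachable DFA states: {1,3,5}, {1,2,3,4,5}, {1,2,3,5}.

3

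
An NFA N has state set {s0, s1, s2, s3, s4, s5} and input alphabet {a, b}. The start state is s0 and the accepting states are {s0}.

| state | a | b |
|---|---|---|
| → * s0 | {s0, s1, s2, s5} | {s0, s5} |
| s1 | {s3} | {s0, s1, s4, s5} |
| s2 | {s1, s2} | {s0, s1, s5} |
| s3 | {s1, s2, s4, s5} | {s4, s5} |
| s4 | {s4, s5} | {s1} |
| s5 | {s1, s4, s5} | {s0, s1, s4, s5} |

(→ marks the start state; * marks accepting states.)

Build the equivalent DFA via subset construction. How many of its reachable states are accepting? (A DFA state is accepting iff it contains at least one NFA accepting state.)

Start state of the DFA: {s0}.
{s0} --a--> {s0, s1, s2, s5}  [new]
{s0} --b--> {s0, s5}  [new]
{s0, s1, s2, s5} --a--> {s0, s1, s2, s3, s4, s5}  [new]
{s0, s1, s2, s5} --b--> {s0, s1, s4, s5}  [new]
{s0, s5} --a--> {s0, s1, s2, s4, s5}  [new]
{s0, s5} --b--> {s0, s1, s4, s5}  [seen]
{s0, s1, s2, s3, s4, s5} --a--> {s0, s1, s2, s3, s4, s5}  [seen]
{s0, s1, s2, s3, s4, s5} --b--> {s0, s1, s4, s5}  [seen]
{s0, s1, s4, s5} --a--> {s0, s1, s2, s3, s4, s5}  [seen]
{s0, s1, s4, s5} --b--> {s0, s1, s4, s5}  [seen]
{s0, s1, s2, s4, s5} --a--> {s0, s1, s2, s3, s4, s5}  [seen]
{s0, s1, s2, s4, s5} --b--> {s0, s1, s4, s5}  [seen]
Reachable DFA states: {s0}, {s0, s1, s2, s5}, {s0, s5}, {s0, s1, s2, s3, s4, s5}, {s0, s1, s4, s5}, {s0, s1, s2, s4, s5}.
Accepting DFA states (contain an NFA accepting state): {s0}, {s0, s1, s2, s5}, {s0, s5}, {s0, s1, s2, s3, s4, s5}, {s0, s1, s4, s5}, {s0, s1, s2, s4, s5}.

6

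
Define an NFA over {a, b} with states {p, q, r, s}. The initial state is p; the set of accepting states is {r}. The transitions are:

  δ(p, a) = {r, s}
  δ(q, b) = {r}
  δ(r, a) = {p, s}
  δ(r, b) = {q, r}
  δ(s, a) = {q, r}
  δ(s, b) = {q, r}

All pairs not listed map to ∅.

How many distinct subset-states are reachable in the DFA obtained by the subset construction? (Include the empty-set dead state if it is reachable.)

7

Start state of the DFA: {p}.
{p} --a--> {r, s}  [new]
{p} --b--> ∅  [new]
{r, s} --a--> {p, q, r, s}  [new]
{r, s} --b--> {q, r}  [new]
∅ --a--> ∅  [seen]
∅ --b--> ∅  [seen]
{p, q, r, s} --a--> {p, q, r, s}  [seen]
{p, q, r, s} --b--> {q, r}  [seen]
{q, r} --a--> {p, s}  [new]
{q, r} --b--> {q, r}  [seen]
{p, s} --a--> {q, r, s}  [new]
{p, s} --b--> {q, r}  [seen]
{q, r, s} --a--> {p, q, r, s}  [seen]
{q, r, s} --b--> {q, r}  [seen]
Reachable DFA states: {p}, {r, s}, ∅, {p, q, r, s}, {q, r}, {p, s}, {q, r, s}.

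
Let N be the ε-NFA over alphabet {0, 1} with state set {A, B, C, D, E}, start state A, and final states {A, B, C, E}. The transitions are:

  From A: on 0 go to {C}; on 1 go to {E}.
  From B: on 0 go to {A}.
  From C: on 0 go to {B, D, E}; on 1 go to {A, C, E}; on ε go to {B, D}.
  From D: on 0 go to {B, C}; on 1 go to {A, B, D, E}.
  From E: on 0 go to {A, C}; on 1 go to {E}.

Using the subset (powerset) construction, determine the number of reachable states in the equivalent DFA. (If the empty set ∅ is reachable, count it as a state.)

Start state of the DFA: {A} (ε-closure of the NFA start).
{A} --0--> {B, C, D}  [new]
{A} --1--> {E}  [new]
{B, C, D} --0--> {A, B, C, D, E}  [new]
{B, C, D} --1--> {A, B, C, D, E}  [seen]
{E} --0--> {A, B, C, D}  [new]
{E} --1--> {E}  [seen]
{A, B, C, D, E} --0--> {A, B, C, D, E}  [seen]
{A, B, C, D, E} --1--> {A, B, C, D, E}  [seen]
{A, B, C, D} --0--> {A, B, C, D, E}  [seen]
{A, B, C, D} --1--> {A, B, C, D, E}  [seen]
Reachable DFA states: {A}, {B, C, D}, {E}, {A, B, C, D, E}, {A, B, C, D}.

5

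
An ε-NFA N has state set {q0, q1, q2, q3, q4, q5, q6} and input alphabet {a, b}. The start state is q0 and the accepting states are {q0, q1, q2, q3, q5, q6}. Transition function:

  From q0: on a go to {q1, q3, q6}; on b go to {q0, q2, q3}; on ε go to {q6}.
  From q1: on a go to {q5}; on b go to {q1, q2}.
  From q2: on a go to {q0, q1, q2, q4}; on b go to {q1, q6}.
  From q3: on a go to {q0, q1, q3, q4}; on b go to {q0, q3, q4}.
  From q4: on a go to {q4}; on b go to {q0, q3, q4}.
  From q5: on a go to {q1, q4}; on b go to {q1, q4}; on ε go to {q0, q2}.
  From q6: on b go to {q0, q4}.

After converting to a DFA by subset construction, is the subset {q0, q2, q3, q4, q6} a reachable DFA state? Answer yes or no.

Start state of the DFA: {q0, q6} (ε-closure of the NFA start).
{q0, q6} --a--> {q1, q3, q6}  [new]
{q0, q6} --b--> {q0, q2, q3, q4, q6}  [new]
{q1, q3, q6} --a--> {q0, q1, q2, q3, q4, q5, q6}  [new]
{q1, q3, q6} --b--> {q0, q1, q2, q3, q4, q6}  [new]
{q0, q2, q3, q4, q6} --a--> {q0, q1, q2, q3, q4, q6}  [seen]
{q0, q2, q3, q4, q6} --b--> {q0, q1, q2, q3, q4, q6}  [seen]
{q0, q1, q2, q3, q4, q5, q6} --a--> {q0, q1, q2, q3, q4, q5, q6}  [seen]
{q0, q1, q2, q3, q4, q5, q6} --b--> {q0, q1, q2, q3, q4, q6}  [seen]
{q0, q1, q2, q3, q4, q6} --a--> {q0, q1, q2, q3, q4, q5, q6}  [seen]
{q0, q1, q2, q3, q4, q6} --b--> {q0, q1, q2, q3, q4, q6}  [seen]
Reachable DFA states: {q0, q6}, {q1, q3, q6}, {q0, q2, q3, q4, q6}, {q0, q1, q2, q3, q4, q5, q6}, {q0, q1, q2, q3, q4, q6}.
{q0, q2, q3, q4, q6} is among them.

yes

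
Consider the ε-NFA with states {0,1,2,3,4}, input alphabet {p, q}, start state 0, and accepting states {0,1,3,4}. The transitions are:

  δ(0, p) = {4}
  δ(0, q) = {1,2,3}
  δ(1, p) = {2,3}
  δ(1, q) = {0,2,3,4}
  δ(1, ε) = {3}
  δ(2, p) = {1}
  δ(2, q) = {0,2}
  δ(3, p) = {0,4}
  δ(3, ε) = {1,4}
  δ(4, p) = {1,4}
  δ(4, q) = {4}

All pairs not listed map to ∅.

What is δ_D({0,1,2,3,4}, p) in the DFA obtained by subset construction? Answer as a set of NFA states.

δ(0,p) = {4}; δ(1,p) = {2,3}; δ(2,p) = {1}; δ(3,p) = {0,4}; δ(4,p) = {1,4}.
Union: {0,1,2,3,4}.

{0,1,2,3,4}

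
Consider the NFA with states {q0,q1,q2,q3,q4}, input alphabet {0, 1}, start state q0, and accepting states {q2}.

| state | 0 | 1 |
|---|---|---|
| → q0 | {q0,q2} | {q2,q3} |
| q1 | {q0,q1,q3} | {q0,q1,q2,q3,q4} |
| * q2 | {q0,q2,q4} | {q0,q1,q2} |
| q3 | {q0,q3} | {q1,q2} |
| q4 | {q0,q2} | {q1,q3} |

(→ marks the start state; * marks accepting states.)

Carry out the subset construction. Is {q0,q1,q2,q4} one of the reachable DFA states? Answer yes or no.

Start state of the DFA: {q0}.
{q0} --0--> {q0,q2}  [new]
{q0} --1--> {q2,q3}  [new]
{q0,q2} --0--> {q0,q2,q4}  [new]
{q0,q2} --1--> {q0,q1,q2,q3}  [new]
{q2,q3} --0--> {q0,q2,q3,q4}  [new]
{q2,q3} --1--> {q0,q1,q2}  [new]
{q0,q2,q4} --0--> {q0,q2,q4}  [seen]
{q0,q2,q4} --1--> {q0,q1,q2,q3}  [seen]
{q0,q1,q2,q3} --0--> {q0,q1,q2,q3,q4}  [new]
{q0,q1,q2,q3} --1--> {q0,q1,q2,q3,q4}  [seen]
{q0,q2,q3,q4} --0--> {q0,q2,q3,q4}  [seen]
{q0,q2,q3,q4} --1--> {q0,q1,q2,q3}  [seen]
{q0,q1,q2} --0--> {q0,q1,q2,q3,q4}  [seen]
{q0,q1,q2} --1--> {q0,q1,q2,q3,q4}  [seen]
{q0,q1,q2,q3,q4} --0--> {q0,q1,q2,q3,q4}  [seen]
{q0,q1,q2,q3,q4} --1--> {q0,q1,q2,q3,q4}  [seen]
Reachable DFA states: {q0}, {q0,q2}, {q2,q3}, {q0,q2,q4}, {q0,q1,q2,q3}, {q0,q2,q3,q4}, {q0,q1,q2}, {q0,q1,q2,q3,q4}.
{q0,q1,q2,q4} is not among them.

no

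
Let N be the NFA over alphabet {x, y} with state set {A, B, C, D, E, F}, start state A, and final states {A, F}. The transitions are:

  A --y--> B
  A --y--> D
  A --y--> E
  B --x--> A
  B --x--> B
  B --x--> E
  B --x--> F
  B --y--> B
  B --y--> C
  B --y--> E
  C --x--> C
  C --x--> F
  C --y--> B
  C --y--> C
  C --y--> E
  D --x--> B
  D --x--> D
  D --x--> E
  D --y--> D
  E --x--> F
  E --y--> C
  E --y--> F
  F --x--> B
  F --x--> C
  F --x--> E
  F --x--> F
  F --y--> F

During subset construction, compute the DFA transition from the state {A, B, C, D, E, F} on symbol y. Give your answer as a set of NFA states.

δ(A,y) = {B, D, E}; δ(B,y) = {B, C, E}; δ(C,y) = {B, C, E}; δ(D,y) = {D}; δ(E,y) = {C, F}; δ(F,y) = {F}.
Union: {B, C, D, E, F}.

{B, C, D, E, F}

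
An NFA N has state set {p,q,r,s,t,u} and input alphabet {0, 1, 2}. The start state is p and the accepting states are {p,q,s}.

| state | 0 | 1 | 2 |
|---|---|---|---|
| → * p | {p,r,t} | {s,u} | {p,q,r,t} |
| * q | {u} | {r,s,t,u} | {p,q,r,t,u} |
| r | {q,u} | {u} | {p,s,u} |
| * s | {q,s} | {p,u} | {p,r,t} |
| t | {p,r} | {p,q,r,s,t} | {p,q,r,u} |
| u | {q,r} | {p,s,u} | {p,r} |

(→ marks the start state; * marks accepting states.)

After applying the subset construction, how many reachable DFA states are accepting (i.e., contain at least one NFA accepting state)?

Start state of the DFA: {p}.
{p} --0--> {p,r,t}  [new]
{p} --1--> {s,u}  [new]
{p} --2--> {p,q,r,t}  [new]
{p,r,t} --0--> {p,q,r,t,u}  [new]
{p,r,t} --1--> {p,q,r,s,t,u}  [new]
{p,r,t} --2--> {p,q,r,s,t,u}  [seen]
{s,u} --0--> {q,r,s}  [new]
{s,u} --1--> {p,s,u}  [new]
{s,u} --2--> {p,r,t}  [seen]
{p,q,r,t} --0--> {p,q,r,t,u}  [seen]
{p,q,r,t} --1--> {p,q,r,s,t,u}  [seen]
{p,q,r,t} --2--> {p,q,r,s,t,u}  [seen]
{p,q,r,t,u} --0--> {p,q,r,t,u}  [seen]
{p,q,r,t,u} --1--> {p,q,r,s,t,u}  [seen]
{p,q,r,t,u} --2--> {p,q,r,s,t,u}  [seen]
{p,q,r,s,t,u} --0--> {p,q,r,s,t,u}  [seen]
{p,q,r,s,t,u} --1--> {p,q,r,s,t,u}  [seen]
{p,q,r,s,t,u} --2--> {p,q,r,s,t,u}  [seen]
{q,r,s} --0--> {q,s,u}  [new]
{q,r,s} --1--> {p,r,s,t,u}  [new]
{q,r,s} --2--> {p,q,r,s,t,u}  [seen]
{p,s,u} --0--> {p,q,r,s,t}  [new]
{p,s,u} --1--> {p,s,u}  [seen]
{p,s,u} --2--> {p,q,r,t}  [seen]
{q,s,u} --0--> {q,r,s,u}  [new]
{q,s,u} --1--> {p,r,s,t,u}  [seen]
{q,s,u} --2--> {p,q,r,t,u}  [seen]
{p,r,s,t,u} --0--> {p,q,r,s,t,u}  [seen]
{p,r,s,t,u} --1--> {p,q,r,s,t,u}  [seen]
{p,r,s,t,u} --2--> {p,q,r,s,t,u}  [seen]
{p,q,r,s,t} --0--> {p,q,r,s,t,u}  [seen]
{p,q,r,s,t} --1--> {p,q,r,s,t,u}  [seen]
{p,q,r,s,t} --2--> {p,q,r,s,t,u}  [seen]
{q,r,s,u} --0--> {q,r,s,u}  [seen]
{q,r,s,u} --1--> {p,r,s,t,u}  [seen]
{q,r,s,u} --2--> {p,q,r,s,t,u}  [seen]
Reachable DFA states: {p}, {p,r,t}, {s,u}, {p,q,r,t}, {p,q,r,t,u}, {p,q,r,s,t,u}, {q,r,s}, {p,s,u}, {q,s,u}, {p,r,s,t,u}, {p,q,r,s,t}, {q,r,s,u}.
Accepting DFA states (contain an NFA accepting state): {p}, {p,r,t}, {s,u}, {p,q,r,t}, {p,q,r,t,u}, {p,q,r,s,t,u}, {q,r,s}, {p,s,u}, {q,s,u}, {p,r,s,t,u}, {p,q,r,s,t}, {q,r,s,u}.

12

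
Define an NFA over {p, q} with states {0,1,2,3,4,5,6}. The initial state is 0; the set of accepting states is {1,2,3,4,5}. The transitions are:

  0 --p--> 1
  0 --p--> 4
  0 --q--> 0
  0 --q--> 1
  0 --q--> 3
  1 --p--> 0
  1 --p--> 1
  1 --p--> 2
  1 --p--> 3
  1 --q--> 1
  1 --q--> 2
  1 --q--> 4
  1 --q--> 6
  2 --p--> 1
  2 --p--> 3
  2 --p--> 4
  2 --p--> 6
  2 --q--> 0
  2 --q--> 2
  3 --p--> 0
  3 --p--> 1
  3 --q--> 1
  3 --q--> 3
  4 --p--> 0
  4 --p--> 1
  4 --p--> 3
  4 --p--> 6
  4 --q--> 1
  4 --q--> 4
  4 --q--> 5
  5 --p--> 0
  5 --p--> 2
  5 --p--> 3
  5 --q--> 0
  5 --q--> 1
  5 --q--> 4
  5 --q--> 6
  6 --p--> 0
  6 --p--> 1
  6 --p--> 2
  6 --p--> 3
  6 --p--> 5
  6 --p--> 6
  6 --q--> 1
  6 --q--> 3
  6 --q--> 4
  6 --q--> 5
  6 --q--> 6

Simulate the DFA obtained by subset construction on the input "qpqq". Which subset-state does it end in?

{0,1,2,3,4,5,6}

Start: {0}.
δ(0,q) = {0,1,3}.
Union: {0,1,3}.
After q: {0,1,3}.
δ(0,p) = {1,4}; δ(1,p) = {0,1,2,3}; δ(3,p) = {0,1}.
Union: {0,1,2,3,4}.
After p: {0,1,2,3,4}.
δ(0,q) = {0,1,3}; δ(1,q) = {1,2,4,6}; δ(2,q) = {0,2}; δ(3,q) = {1,3}; δ(4,q) = {1,4,5}.
Union: {0,1,2,3,4,5,6}.
After q: {0,1,2,3,4,5,6}.
δ(0,q) = {0,1,3}; δ(1,q) = {1,2,4,6}; δ(2,q) = {0,2}; δ(3,q) = {1,3}; δ(4,q) = {1,4,5}; δ(5,q) = {0,1,4,6}; δ(6,q) = {1,3,4,5,6}.
Union: {0,1,2,3,4,5,6}.
After q: {0,1,2,3,4,5,6}.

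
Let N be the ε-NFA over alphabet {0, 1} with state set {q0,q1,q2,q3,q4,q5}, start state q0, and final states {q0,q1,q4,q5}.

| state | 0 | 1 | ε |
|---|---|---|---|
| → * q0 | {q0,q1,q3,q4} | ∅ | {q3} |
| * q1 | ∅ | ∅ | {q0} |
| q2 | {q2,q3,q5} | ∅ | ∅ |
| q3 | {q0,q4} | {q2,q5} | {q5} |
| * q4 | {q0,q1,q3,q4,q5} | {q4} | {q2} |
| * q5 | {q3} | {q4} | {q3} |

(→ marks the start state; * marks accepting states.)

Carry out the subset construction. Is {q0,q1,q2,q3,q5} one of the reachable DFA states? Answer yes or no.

no

Start state of the DFA: {q0,q3,q5} (ε-closure of the NFA start).
{q0,q3,q5} --0--> {q0,q1,q2,q3,q4,q5}  [new]
{q0,q3,q5} --1--> {q2,q3,q4,q5}  [new]
{q0,q1,q2,q3,q4,q5} --0--> {q0,q1,q2,q3,q4,q5}  [seen]
{q0,q1,q2,q3,q4,q5} --1--> {q2,q3,q4,q5}  [seen]
{q2,q3,q4,q5} --0--> {q0,q1,q2,q3,q4,q5}  [seen]
{q2,q3,q4,q5} --1--> {q2,q3,q4,q5}  [seen]
Reachable DFA states: {q0,q3,q5}, {q0,q1,q2,q3,q4,q5}, {q2,q3,q4,q5}.
{q0,q1,q2,q3,q5} is not among them.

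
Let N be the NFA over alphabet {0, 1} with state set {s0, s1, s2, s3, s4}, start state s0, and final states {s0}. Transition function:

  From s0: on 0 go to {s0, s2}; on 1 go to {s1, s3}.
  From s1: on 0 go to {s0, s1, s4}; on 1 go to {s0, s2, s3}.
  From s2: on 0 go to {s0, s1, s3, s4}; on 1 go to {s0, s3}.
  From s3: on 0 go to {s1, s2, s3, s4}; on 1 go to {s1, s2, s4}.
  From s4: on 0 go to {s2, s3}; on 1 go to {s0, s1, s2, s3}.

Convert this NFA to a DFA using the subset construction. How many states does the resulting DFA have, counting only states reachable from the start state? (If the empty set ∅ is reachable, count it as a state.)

Start state of the DFA: {s0}.
{s0} --0--> {s0, s2}  [new]
{s0} --1--> {s1, s3}  [new]
{s0, s2} --0--> {s0, s1, s2, s3, s4}  [new]
{s0, s2} --1--> {s0, s1, s3}  [new]
{s1, s3} --0--> {s0, s1, s2, s3, s4}  [seen]
{s1, s3} --1--> {s0, s1, s2, s3, s4}  [seen]
{s0, s1, s2, s3, s4} --0--> {s0, s1, s2, s3, s4}  [seen]
{s0, s1, s2, s3, s4} --1--> {s0, s1, s2, s3, s4}  [seen]
{s0, s1, s3} --0--> {s0, s1, s2, s3, s4}  [seen]
{s0, s1, s3} --1--> {s0, s1, s2, s3, s4}  [seen]
Reachable DFA states: {s0}, {s0, s2}, {s1, s3}, {s0, s1, s2, s3, s4}, {s0, s1, s3}.

5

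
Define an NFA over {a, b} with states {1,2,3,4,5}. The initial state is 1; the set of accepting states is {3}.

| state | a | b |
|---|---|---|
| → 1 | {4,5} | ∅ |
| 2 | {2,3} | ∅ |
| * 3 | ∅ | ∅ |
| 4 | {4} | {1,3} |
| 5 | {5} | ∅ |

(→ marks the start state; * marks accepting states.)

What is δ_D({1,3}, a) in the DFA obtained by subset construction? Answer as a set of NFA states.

δ(1,a) = {4,5}; δ(3,a) = ∅.
Union: {4,5}.

{4,5}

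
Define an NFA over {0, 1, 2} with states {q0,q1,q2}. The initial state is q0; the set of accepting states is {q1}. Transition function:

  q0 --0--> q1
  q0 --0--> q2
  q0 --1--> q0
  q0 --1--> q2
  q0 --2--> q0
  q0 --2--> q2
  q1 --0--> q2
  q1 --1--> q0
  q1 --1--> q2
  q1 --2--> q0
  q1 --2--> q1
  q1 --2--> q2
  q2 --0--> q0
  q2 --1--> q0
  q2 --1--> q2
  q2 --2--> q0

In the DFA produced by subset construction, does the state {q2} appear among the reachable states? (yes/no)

no

Start state of the DFA: {q0}.
{q0} --0--> {q1,q2}  [new]
{q0} --1--> {q0,q2}  [new]
{q0} --2--> {q0,q2}  [seen]
{q1,q2} --0--> {q0,q2}  [seen]
{q1,q2} --1--> {q0,q2}  [seen]
{q1,q2} --2--> {q0,q1,q2}  [new]
{q0,q2} --0--> {q0,q1,q2}  [seen]
{q0,q2} --1--> {q0,q2}  [seen]
{q0,q2} --2--> {q0,q2}  [seen]
{q0,q1,q2} --0--> {q0,q1,q2}  [seen]
{q0,q1,q2} --1--> {q0,q2}  [seen]
{q0,q1,q2} --2--> {q0,q1,q2}  [seen]
Reachable DFA states: {q0}, {q1,q2}, {q0,q2}, {q0,q1,q2}.
{q2} is not among them.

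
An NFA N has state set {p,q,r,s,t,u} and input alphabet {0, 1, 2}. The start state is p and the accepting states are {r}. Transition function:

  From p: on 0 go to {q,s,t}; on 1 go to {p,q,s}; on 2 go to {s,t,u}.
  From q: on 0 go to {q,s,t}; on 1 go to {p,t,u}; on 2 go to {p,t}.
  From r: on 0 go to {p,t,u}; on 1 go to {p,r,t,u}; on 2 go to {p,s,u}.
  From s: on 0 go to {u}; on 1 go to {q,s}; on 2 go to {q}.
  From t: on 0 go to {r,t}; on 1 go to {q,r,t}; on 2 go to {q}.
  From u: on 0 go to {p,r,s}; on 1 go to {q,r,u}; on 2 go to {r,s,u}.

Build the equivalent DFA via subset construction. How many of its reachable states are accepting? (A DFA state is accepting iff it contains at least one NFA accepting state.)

5

Start state of the DFA: {p}.
{p} --0--> {q,s,t}  [new]
{p} --1--> {p,q,s}  [new]
{p} --2--> {s,t,u}  [new]
{q,s,t} --0--> {q,r,s,t,u}  [new]
{q,s,t} --1--> {p,q,r,s,t,u}  [new]
{q,s,t} --2--> {p,q,t}  [new]
{p,q,s} --0--> {q,s,t,u}  [new]
{p,q,s} --1--> {p,q,s,t,u}  [new]
{p,q,s} --2--> {p,q,s,t,u}  [seen]
{s,t,u} --0--> {p,r,s,t,u}  [new]
{s,t,u} --1--> {q,r,s,t,u}  [seen]
{s,t,u} --2--> {q,r,s,u}  [new]
{q,r,s,t,u} --0--> {p,q,r,s,t,u}  [seen]
{q,r,s,t,u} --1--> {p,q,r,s,t,u}  [seen]
{q,r,s,t,u} --2--> {p,q,r,s,t,u}  [seen]
{p,q,r,s,t,u} --0--> {p,q,r,s,t,u}  [seen]
{p,q,r,s,t,u} --1--> {p,q,r,s,t,u}  [seen]
{p,q,r,s,t,u} --2--> {p,q,r,s,t,u}  [seen]
{p,q,t} --0--> {q,r,s,t}  [new]
{p,q,t} --1--> {p,q,r,s,t,u}  [seen]
{p,q,t} --2--> {p,q,s,t,u}  [seen]
{q,s,t,u} --0--> {p,q,r,s,t,u}  [seen]
{q,s,t,u} --1--> {p,q,r,s,t,u}  [seen]
{q,s,t,u} --2--> {p,q,r,s,t,u}  [seen]
{p,q,s,t,u} --0--> {p,q,r,s,t,u}  [seen]
{p,q,s,t,u} --1--> {p,q,r,s,t,u}  [seen]
{p,q,s,t,u} --2--> {p,q,r,s,t,u}  [seen]
{p,r,s,t,u} --0--> {p,q,r,s,t,u}  [seen]
{p,r,s,t,u} --1--> {p,q,r,s,t,u}  [seen]
{p,r,s,t,u} --2--> {p,q,r,s,t,u}  [seen]
{q,r,s,u} --0--> {p,q,r,s,t,u}  [seen]
{q,r,s,u} --1--> {p,q,r,s,t,u}  [seen]
{q,r,s,u} --2--> {p,q,r,s,t,u}  [seen]
{q,r,s,t} --0--> {p,q,r,s,t,u}  [seen]
{q,r,s,t} --1--> {p,q,r,s,t,u}  [seen]
{q,r,s,t} --2--> {p,q,s,t,u}  [seen]
Reachable DFA states: {p}, {q,s,t}, {p,q,s}, {s,t,u}, {q,r,s,t,u}, {p,q,r,s,t,u}, {p,q,t}, {q,s,t,u}, {p,q,s,t,u}, {p,r,s,t,u}, {q,r,s,u}, {q,r,s,t}.
Accepting DFA states (contain an NFA accepting state): {q,r,s,t,u}, {p,q,r,s,t,u}, {p,r,s,t,u}, {q,r,s,u}, {q,r,s,t}.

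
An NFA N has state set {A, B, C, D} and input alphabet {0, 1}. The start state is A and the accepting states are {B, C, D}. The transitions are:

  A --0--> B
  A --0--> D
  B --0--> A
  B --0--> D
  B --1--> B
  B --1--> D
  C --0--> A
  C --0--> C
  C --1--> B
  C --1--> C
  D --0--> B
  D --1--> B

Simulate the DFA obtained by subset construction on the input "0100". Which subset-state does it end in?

{A, B, D}

Start: {A}.
δ(A,0) = {B, D}.
Union: {B, D}.
After 0: {B, D}.
δ(B,1) = {B, D}; δ(D,1) = {B}.
Union: {B, D}.
After 1: {B, D}.
δ(B,0) = {A, D}; δ(D,0) = {B}.
Union: {A, B, D}.
After 0: {A, B, D}.
δ(A,0) = {B, D}; δ(B,0) = {A, D}; δ(D,0) = {B}.
Union: {A, B, D}.
After 0: {A, B, D}.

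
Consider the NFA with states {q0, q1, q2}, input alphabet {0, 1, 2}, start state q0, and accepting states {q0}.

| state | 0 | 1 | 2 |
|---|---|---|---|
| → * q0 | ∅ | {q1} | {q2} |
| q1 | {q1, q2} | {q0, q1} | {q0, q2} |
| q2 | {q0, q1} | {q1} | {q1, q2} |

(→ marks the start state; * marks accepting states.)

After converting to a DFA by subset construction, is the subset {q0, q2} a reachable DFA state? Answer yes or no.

yes

Start state of the DFA: {q0}.
{q0} --0--> ∅  [new]
{q0} --1--> {q1}  [new]
{q0} --2--> {q2}  [new]
∅ --0--> ∅  [seen]
∅ --1--> ∅  [seen]
∅ --2--> ∅  [seen]
{q1} --0--> {q1, q2}  [new]
{q1} --1--> {q0, q1}  [new]
{q1} --2--> {q0, q2}  [new]
{q2} --0--> {q0, q1}  [seen]
{q2} --1--> {q1}  [seen]
{q2} --2--> {q1, q2}  [seen]
{q1, q2} --0--> {q0, q1, q2}  [new]
{q1, q2} --1--> {q0, q1}  [seen]
{q1, q2} --2--> {q0, q1, q2}  [seen]
{q0, q1} --0--> {q1, q2}  [seen]
{q0, q1} --1--> {q0, q1}  [seen]
{q0, q1} --2--> {q0, q2}  [seen]
{q0, q2} --0--> {q0, q1}  [seen]
{q0, q2} --1--> {q1}  [seen]
{q0, q2} --2--> {q1, q2}  [seen]
{q0, q1, q2} --0--> {q0, q1, q2}  [seen]
{q0, q1, q2} --1--> {q0, q1}  [seen]
{q0, q1, q2} --2--> {q0, q1, q2}  [seen]
Reachable DFA states: {q0}, ∅, {q1}, {q2}, {q1, q2}, {q0, q1}, {q0, q2}, {q0, q1, q2}.
{q0, q2} is among them.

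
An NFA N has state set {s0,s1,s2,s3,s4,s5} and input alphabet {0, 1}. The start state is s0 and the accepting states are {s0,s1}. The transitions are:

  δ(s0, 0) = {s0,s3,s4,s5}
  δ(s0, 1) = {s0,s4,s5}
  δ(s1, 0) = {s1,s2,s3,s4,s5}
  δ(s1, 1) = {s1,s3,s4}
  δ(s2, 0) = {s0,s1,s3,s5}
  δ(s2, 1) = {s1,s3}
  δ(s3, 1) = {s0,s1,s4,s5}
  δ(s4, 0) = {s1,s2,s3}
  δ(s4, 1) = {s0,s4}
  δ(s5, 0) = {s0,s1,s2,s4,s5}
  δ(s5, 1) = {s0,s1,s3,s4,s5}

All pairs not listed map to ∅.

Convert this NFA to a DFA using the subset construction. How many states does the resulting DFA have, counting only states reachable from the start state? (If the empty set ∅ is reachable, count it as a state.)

Start state of the DFA: {s0}.
{s0} --0--> {s0,s3,s4,s5}  [new]
{s0} --1--> {s0,s4,s5}  [new]
{s0,s3,s4,s5} --0--> {s0,s1,s2,s3,s4,s5}  [new]
{s0,s3,s4,s5} --1--> {s0,s1,s3,s4,s5}  [new]
{s0,s4,s5} --0--> {s0,s1,s2,s3,s4,s5}  [seen]
{s0,s4,s5} --1--> {s0,s1,s3,s4,s5}  [seen]
{s0,s1,s2,s3,s4,s5} --0--> {s0,s1,s2,s3,s4,s5}  [seen]
{s0,s1,s2,s3,s4,s5} --1--> {s0,s1,s3,s4,s5}  [seen]
{s0,s1,s3,s4,s5} --0--> {s0,s1,s2,s3,s4,s5}  [seen]
{s0,s1,s3,s4,s5} --1--> {s0,s1,s3,s4,s5}  [seen]
Reachable DFA states: {s0}, {s0,s3,s4,s5}, {s0,s4,s5}, {s0,s1,s2,s3,s4,s5}, {s0,s1,s3,s4,s5}.

5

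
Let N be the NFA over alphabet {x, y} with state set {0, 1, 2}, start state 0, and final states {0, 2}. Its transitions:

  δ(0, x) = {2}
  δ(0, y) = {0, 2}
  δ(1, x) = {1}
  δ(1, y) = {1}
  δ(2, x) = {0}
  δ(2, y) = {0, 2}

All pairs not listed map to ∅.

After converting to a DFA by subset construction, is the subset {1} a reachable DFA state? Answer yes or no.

no

Start state of the DFA: {0}.
{0} --x--> {2}  [new]
{0} --y--> {0, 2}  [new]
{2} --x--> {0}  [seen]
{2} --y--> {0, 2}  [seen]
{0, 2} --x--> {0, 2}  [seen]
{0, 2} --y--> {0, 2}  [seen]
Reachable DFA states: {0}, {2}, {0, 2}.
{1} is not among them.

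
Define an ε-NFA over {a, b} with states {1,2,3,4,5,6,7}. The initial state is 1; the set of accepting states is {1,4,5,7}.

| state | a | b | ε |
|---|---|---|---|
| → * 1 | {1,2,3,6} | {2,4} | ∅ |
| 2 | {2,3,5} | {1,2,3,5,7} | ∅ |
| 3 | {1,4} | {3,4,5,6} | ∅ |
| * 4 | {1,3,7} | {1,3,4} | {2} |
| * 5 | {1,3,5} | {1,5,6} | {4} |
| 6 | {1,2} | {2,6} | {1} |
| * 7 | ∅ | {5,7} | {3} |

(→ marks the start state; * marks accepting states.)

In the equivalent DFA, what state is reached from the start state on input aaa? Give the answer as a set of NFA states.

Start: {1}.
δ(1,a) = {1,2,3,6}.
Union: {1,2,3,6}.
After a: {1,2,3,6}.
δ(1,a) = {1,2,3,6}; δ(2,a) = {2,3,5}; δ(3,a) = {1,4}; δ(6,a) = {1,2}.
Union: {1,2,3,4,5,6}.
After a: {1,2,3,4,5,6}.
δ(1,a) = {1,2,3,6}; δ(2,a) = {2,3,5}; δ(3,a) = {1,4}; δ(4,a) = {1,3,7}; δ(5,a) = {1,3,5}; δ(6,a) = {1,2}.
Union: {1,2,3,4,5,6,7}.
After a: {1,2,3,4,5,6,7}.

{1,2,3,4,5,6,7}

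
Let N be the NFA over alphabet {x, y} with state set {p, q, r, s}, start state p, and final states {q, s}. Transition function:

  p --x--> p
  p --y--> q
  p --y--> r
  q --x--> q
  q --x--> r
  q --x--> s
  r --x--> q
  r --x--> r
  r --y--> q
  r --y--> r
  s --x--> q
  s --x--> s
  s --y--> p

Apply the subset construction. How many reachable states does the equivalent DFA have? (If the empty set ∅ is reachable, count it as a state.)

Start state of the DFA: {p}.
{p} --x--> {p}  [seen]
{p} --y--> {q, r}  [new]
{q, r} --x--> {q, r, s}  [new]
{q, r} --y--> {q, r}  [seen]
{q, r, s} --x--> {q, r, s}  [seen]
{q, r, s} --y--> {p, q, r}  [new]
{p, q, r} --x--> {p, q, r, s}  [new]
{p, q, r} --y--> {q, r}  [seen]
{p, q, r, s} --x--> {p, q, r, s}  [seen]
{p, q, r, s} --y--> {p, q, r}  [seen]
Reachable DFA states: {p}, {q, r}, {q, r, s}, {p, q, r}, {p, q, r, s}.

5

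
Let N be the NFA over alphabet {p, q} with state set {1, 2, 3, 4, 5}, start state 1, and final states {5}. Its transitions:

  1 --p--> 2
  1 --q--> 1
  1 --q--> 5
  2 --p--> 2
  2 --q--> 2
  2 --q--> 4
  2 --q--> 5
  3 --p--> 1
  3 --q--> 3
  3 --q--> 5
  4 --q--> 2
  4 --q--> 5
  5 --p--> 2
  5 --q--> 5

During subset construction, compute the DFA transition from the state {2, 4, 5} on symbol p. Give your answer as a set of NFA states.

δ(2,p) = {2}; δ(4,p) = ∅; δ(5,p) = {2}.
Union: {2}.

{2}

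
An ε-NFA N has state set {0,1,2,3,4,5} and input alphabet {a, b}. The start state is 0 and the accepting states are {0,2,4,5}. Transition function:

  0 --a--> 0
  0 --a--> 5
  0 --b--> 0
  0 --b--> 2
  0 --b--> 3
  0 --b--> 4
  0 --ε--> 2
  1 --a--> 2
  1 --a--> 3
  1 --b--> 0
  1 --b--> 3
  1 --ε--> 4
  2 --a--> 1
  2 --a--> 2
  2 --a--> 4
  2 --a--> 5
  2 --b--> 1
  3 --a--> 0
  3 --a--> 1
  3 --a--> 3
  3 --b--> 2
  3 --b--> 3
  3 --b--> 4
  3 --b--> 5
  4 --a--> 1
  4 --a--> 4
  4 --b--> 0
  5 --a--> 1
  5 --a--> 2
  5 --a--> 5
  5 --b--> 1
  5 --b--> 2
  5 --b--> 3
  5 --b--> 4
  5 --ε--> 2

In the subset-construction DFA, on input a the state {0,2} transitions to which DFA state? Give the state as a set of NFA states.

δ(0,a) = {0,5}; δ(2,a) = {1,2,4,5}.
Union: {0,1,2,4,5}.

{0,1,2,4,5}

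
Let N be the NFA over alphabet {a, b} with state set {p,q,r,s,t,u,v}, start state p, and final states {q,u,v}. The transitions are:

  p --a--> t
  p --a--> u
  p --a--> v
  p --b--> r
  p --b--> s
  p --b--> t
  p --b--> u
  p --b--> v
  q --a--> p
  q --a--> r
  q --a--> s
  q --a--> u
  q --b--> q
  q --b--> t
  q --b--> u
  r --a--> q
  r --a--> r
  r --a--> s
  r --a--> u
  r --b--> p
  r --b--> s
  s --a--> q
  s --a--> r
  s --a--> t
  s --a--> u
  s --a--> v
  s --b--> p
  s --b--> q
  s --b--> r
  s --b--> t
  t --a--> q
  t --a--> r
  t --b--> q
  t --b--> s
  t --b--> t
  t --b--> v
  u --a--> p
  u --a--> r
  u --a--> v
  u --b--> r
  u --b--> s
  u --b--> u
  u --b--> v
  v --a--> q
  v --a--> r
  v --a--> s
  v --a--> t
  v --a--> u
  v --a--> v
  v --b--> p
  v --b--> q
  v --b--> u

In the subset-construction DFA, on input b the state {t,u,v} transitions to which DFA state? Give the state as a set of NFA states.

{p,q,r,s,t,u,v}

δ(t,b) = {q,s,t,v}; δ(u,b) = {r,s,u,v}; δ(v,b) = {p,q,u}.
Union: {p,q,r,s,t,u,v}.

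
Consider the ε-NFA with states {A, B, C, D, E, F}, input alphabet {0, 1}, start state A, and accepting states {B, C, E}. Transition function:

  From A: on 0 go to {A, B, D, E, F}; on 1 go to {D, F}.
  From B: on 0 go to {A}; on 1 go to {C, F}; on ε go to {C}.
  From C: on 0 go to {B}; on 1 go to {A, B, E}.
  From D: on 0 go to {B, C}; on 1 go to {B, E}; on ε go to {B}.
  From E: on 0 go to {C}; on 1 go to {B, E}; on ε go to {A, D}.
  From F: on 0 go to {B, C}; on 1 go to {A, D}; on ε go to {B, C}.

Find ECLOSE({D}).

{B, C, D}

Begin with {D}.
D →ε {B}; add B.
B →ε {C}; add C.
ε-closure = {B, C, D}.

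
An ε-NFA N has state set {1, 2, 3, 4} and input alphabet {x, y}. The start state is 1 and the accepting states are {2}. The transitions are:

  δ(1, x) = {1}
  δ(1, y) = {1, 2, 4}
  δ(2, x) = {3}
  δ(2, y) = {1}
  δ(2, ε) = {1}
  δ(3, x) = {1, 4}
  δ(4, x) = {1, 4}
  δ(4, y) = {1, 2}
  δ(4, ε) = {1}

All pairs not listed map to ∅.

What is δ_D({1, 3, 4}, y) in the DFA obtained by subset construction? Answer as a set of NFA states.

δ(1,y) = {1, 2, 4}; δ(3,y) = ∅; δ(4,y) = {1, 2}.
Union: {1, 2, 4}.

{1, 2, 4}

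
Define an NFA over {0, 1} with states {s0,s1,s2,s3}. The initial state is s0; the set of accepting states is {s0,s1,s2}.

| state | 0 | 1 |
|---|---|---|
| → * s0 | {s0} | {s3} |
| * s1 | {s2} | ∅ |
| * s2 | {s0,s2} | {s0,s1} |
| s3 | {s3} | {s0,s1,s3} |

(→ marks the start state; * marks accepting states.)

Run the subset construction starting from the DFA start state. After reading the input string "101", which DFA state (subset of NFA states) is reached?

{s0,s1,s3}

Start: {s0}.
δ(s0,1) = {s3}.
Union: {s3}.
After 1: {s3}.
δ(s3,0) = {s3}.
Union: {s3}.
After 0: {s3}.
δ(s3,1) = {s0,s1,s3}.
Union: {s0,s1,s3}.
After 1: {s0,s1,s3}.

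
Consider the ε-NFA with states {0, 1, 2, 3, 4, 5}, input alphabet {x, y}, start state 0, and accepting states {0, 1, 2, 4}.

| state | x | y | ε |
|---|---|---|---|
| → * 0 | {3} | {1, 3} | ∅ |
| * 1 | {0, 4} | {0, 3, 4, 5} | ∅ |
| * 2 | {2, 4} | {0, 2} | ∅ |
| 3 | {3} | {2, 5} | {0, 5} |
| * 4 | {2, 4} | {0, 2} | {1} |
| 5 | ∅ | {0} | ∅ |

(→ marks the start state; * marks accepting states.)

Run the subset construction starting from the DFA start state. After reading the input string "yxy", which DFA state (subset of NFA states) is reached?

{0, 1, 2, 3, 4, 5}

Start: {0}.
δ(0,y) = {1, 3}.
Union: {1, 3}.
ε-closure gives {0, 1, 3, 5}.
After y: {0, 1, 3, 5}.
δ(0,x) = {3}; δ(1,x) = {0, 4}; δ(3,x) = {3}; δ(5,x) = ∅.
Union: {0, 3, 4}.
ε-closure gives {0, 1, 3, 4, 5}.
After x: {0, 1, 3, 4, 5}.
δ(0,y) = {1, 3}; δ(1,y) = {0, 3, 4, 5}; δ(3,y) = {2, 5}; δ(4,y) = {0, 2}; δ(5,y) = {0}.
Union: {0, 1, 2, 3, 4, 5}.
After y: {0, 1, 2, 3, 4, 5}.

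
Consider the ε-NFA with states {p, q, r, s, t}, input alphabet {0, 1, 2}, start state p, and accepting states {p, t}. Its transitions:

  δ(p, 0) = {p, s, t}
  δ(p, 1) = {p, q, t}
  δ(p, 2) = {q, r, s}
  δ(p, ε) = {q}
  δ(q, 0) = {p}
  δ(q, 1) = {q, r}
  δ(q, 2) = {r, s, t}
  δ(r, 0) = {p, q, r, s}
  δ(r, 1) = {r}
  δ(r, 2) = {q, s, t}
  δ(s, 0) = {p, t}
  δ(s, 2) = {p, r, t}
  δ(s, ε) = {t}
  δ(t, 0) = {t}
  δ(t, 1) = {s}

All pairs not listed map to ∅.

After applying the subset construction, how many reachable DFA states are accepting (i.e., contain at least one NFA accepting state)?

5

Start state of the DFA: {p, q} (ε-closure of the NFA start).
{p, q} --0--> {p, q, s, t}  [new]
{p, q} --1--> {p, q, r, t}  [new]
{p, q} --2--> {q, r, s, t}  [new]
{p, q, s, t} --0--> {p, q, s, t}  [seen]
{p, q, s, t} --1--> {p, q, r, s, t}  [new]
{p, q, s, t} --2--> {p, q, r, s, t}  [seen]
{p, q, r, t} --0--> {p, q, r, s, t}  [seen]
{p, q, r, t} --1--> {p, q, r, s, t}  [seen]
{p, q, r, t} --2--> {q, r, s, t}  [seen]
{q, r, s, t} --0--> {p, q, r, s, t}  [seen]
{q, r, s, t} --1--> {q, r, s, t}  [seen]
{q, r, s, t} --2--> {p, q, r, s, t}  [seen]
{p, q, r, s, t} --0--> {p, q, r, s, t}  [seen]
{p, q, r, s, t} --1--> {p, q, r, s, t}  [seen]
{p, q, r, s, t} --2--> {p, q, r, s, t}  [seen]
Reachable DFA states: {p, q}, {p, q, s, t}, {p, q, r, t}, {q, r, s, t}, {p, q, r, s, t}.
Accepting DFA states (contain an NFA accepting state): {p, q}, {p, q, s, t}, {p, q, r, t}, {q, r, s, t}, {p, q, r, s, t}.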